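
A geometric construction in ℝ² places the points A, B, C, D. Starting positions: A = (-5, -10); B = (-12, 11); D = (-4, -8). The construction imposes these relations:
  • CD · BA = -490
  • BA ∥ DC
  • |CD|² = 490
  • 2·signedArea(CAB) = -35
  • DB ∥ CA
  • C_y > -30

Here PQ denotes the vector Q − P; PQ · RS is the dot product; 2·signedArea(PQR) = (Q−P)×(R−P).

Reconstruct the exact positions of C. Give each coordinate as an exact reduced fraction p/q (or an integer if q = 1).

C = (3, -29)

1. C_x = 3  [DB ∥ CA ∩ BA ∥ DC]
2. C_y = -29  [DB ∥ CA ∩ BA ∥ DC]
   → C = (3, -29)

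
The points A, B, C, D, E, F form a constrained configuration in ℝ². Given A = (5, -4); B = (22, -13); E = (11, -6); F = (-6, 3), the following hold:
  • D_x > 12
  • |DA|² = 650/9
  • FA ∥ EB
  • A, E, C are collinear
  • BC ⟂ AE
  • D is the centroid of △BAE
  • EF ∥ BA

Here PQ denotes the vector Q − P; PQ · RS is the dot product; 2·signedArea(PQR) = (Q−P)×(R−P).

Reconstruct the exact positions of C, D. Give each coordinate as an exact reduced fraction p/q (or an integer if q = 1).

1. C_x = 23  [A, E, C are collinear ∩ BC ⟂ AE]
2. C_y = -10  [A, E, C are collinear ∩ BC ⟂ AE]
   → C = (23, -10)
3. D_x = 38/3  [D is the centroid of △BAE]
4. D_y = -23/3  [D is the centroid of △BAE]
   → D = (38/3, -23/3)

C = (23, -10)
D = (38/3, -23/3)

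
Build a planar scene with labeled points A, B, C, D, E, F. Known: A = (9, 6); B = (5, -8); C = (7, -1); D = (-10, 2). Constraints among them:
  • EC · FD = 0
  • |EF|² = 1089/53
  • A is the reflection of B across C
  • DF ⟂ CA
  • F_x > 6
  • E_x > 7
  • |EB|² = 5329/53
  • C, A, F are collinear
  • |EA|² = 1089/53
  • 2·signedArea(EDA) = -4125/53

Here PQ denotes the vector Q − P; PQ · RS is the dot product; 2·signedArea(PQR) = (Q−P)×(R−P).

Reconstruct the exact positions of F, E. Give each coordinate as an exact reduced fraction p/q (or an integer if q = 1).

E = (411/53, 87/53)
F = (345/53, -144/53)

1. F_x = 345/53  [C, A, F are collinear ∩ DF ⟂ CA]
2. F_y = -144/53  [C, A, F are collinear ∩ DF ⟂ CA]
   → F = (345/53, -144/53)
3. E_x = 411/53  [EC · FD = 0 ∩ 2·signedArea(EDA) = -4125/53]
4. E_y = 87/53  [EC · FD = 0 ∩ 2·signedArea(EDA) = -4125/53]
   → E = (411/53, 87/53)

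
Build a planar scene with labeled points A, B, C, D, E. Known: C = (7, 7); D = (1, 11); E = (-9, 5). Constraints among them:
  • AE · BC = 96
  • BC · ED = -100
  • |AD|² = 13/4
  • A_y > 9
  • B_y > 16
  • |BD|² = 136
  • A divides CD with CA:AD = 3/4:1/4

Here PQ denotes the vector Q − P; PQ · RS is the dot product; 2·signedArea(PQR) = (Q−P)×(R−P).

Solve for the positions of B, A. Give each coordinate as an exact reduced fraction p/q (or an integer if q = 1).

1. B_x = 11  [line -10·x + -6·y + 212 = 0 ∩ |BD|² = 136]
2. B_y = 17  [line -10·x + -6·y + 212 = 0 ∩ |BD|² = 136]
   → B = (11, 17)
3. A_x = 5/2  [A divides CD with CA:AD = 3/4:1/4]
4. A_y = 10  [A divides CD with CA:AD = 3/4:1/4]
   → A = (5/2, 10)

A = (5/2, 10)
B = (11, 17)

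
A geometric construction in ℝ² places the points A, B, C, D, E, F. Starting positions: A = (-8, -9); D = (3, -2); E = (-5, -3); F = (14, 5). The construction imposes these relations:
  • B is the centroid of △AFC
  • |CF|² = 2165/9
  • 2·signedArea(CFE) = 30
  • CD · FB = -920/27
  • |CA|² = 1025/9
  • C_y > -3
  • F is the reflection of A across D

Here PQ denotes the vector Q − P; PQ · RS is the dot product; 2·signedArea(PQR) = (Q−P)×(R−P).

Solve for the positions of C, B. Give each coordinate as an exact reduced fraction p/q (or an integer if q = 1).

B = (19/9, -19/9)
C = (1/3, -7/3)

1. C_x = 1/3  [line 8·x + -19·y + -47 = 0 ∩ |CA|² = 1025/9]
2. C_y = -7/3  [line 8·x + -19·y + -47 = 0 ∩ |CA|² = 1025/9]
   → C = (1/3, -7/3)
3. B_x = 19/9  [CD · FB = -920/27 ∩ B is the centroid of △AFC]
4. B_y = -19/9  [CD · FB = -920/27 ∩ B is the centroid of △AFC]
   → B = (19/9, -19/9)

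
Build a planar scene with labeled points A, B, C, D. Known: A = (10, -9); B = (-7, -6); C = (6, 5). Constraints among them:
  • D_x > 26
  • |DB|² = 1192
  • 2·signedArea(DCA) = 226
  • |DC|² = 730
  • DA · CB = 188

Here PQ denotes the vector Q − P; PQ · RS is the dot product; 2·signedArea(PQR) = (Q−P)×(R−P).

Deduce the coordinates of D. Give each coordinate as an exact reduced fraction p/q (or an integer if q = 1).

D = (27, -12)

1. D_x = 27  [2·signedArea(DCA) = 226 ∩ DA · CB = 188]
2. D_y = -12  [2·signedArea(DCA) = 226 ∩ DA · CB = 188]
   → D = (27, -12)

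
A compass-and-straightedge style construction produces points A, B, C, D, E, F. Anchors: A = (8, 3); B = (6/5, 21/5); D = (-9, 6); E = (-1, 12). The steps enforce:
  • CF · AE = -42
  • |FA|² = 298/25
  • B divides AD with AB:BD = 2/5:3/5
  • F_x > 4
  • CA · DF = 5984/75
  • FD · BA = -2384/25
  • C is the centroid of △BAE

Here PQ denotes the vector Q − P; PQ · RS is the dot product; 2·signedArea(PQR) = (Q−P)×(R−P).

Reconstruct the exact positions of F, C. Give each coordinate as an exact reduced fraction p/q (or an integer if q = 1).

1. F_x = 23/5  [line -34/5·x + 6/5·y + 674/25 = 0 ∩ |FA|² = 298/25]
2. F_y = 18/5  [line -34/5·x + 6/5·y + 674/25 = 0 ∩ |FA|² = 298/25]
   → F = (23/5, 18/5)
3. C_x = 41/15  [C is the centroid of △BAE]
4. C_y = 32/5  [C is the centroid of △BAE]
   → C = (41/15, 32/5)

C = (41/15, 32/5)
F = (23/5, 18/5)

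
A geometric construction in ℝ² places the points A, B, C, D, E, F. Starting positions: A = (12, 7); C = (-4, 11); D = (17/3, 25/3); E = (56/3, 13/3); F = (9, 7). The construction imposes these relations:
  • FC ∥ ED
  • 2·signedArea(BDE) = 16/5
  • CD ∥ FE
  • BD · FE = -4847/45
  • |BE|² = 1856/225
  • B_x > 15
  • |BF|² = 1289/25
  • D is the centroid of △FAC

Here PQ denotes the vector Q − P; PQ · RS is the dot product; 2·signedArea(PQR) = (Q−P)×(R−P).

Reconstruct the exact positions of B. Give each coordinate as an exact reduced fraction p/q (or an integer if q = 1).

B = (16, 27/5)

1. B_x = 16  [BD · FE = -4847/45 ∩ 2·signedArea(BDE) = 16/5]
2. B_y = 27/5  [BD · FE = -4847/45 ∩ 2·signedArea(BDE) = 16/5]
   → B = (16, 27/5)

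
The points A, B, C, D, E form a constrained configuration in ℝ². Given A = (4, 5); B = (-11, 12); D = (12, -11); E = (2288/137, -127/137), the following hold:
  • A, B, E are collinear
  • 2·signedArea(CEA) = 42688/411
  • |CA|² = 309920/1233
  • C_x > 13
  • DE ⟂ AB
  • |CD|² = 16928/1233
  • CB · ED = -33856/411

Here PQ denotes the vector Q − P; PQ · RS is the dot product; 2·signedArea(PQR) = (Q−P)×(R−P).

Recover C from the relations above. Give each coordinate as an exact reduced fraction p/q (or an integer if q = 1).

1. C_x = 5576/411  [line -812/137·x + -1740/137·y + -6844/411 = 0 ∩ |CD|² = 16928/1233]
2. C_y = -1047/137  [line -812/137·x + -1740/137·y + -6844/411 = 0 ∩ |CD|² = 16928/1233]
   → C = (5576/411, -1047/137)

C = (5576/411, -1047/137)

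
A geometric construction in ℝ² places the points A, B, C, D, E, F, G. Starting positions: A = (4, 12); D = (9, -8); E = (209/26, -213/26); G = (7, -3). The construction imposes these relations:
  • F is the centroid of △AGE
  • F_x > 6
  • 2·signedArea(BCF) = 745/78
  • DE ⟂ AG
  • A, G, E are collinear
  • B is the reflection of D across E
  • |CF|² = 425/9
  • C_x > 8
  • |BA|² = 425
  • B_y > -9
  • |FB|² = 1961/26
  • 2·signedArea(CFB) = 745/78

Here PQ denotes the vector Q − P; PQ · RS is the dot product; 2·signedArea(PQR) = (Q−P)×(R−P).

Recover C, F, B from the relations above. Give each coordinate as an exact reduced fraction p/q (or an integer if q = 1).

1. F_x = 165/26  [F is the centroid of △AGE]
2. F_y = 7/26  [F is the centroid of △AGE]
   → F = (165/26, 7/26)
3. B_x = 92/13  [B is the reflection of D across E]
4. B_y = -109/13  [B is the reflection of D across E]
   → B = (92/13, -109/13)
5. C_x = 625/78  [line 225/26·x + 19/26·y + -194/3 = 0 ∩ |CF|² = 425/9]
6. C_y = -499/78  [line 225/26·x + 19/26·y + -194/3 = 0 ∩ |CF|² = 425/9]
   → C = (625/78, -499/78)

B = (92/13, -109/13)
C = (625/78, -499/78)
F = (165/26, 7/26)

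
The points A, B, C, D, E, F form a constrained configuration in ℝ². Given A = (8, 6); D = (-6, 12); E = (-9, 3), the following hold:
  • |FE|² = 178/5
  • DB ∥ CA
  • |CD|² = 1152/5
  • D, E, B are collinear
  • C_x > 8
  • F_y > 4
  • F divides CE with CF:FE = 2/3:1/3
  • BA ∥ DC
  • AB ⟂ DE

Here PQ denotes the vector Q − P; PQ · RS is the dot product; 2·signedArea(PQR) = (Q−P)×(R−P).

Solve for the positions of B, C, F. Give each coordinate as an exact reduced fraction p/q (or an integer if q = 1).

B = (-32/5, 54/5)
C = (42/5, 36/5)
F = (-16/5, 22/5)

1. B_x = -32/5  [D, E, B are collinear ∩ AB ⟂ DE]
2. B_y = 54/5  [D, E, B are collinear ∩ AB ⟂ DE]
   → B = (-32/5, 54/5)
3. C_x = 42/5  [DB ∥ CA ∩ BA ∥ DC]
4. C_y = 36/5  [DB ∥ CA ∩ BA ∥ DC]
   → C = (42/5, 36/5)
5. F_x = -16/5  [F divides CE with CF:FE = 2/3:1/3]
6. F_y = 22/5  [F divides CE with CF:FE = 2/3:1/3]
   → F = (-16/5, 22/5)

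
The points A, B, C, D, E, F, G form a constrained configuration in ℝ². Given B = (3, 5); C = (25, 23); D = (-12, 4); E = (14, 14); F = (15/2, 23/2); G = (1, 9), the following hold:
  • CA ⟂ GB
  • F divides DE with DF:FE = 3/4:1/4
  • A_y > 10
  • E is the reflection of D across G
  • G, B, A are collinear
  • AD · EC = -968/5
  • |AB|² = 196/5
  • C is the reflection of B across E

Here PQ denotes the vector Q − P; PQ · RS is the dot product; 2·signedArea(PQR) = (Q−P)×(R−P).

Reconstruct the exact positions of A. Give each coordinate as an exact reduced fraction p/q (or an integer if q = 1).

1. A_x = 1/5  [G, B, A are collinear ∩ CA ⟂ GB]
2. A_y = 53/5  [G, B, A are collinear ∩ CA ⟂ GB]
   → A = (1/5, 53/5)

A = (1/5, 53/5)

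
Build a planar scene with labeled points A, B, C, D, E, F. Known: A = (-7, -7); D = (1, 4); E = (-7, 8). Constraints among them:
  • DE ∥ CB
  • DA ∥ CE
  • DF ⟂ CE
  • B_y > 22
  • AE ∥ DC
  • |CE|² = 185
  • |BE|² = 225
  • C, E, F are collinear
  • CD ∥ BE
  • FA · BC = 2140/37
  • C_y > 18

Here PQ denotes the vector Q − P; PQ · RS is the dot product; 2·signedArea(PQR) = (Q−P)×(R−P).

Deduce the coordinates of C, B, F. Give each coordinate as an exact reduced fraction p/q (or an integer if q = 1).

B = (-7, 23)
C = (1, 19)
F = (-227/37, 340/37)

1. C_x = 1  [DA ∥ CE ∩ AE ∥ DC]
2. C_y = 19  [DA ∥ CE ∩ AE ∥ DC]
   → C = (1, 19)
3. B_x = -7  [CD ∥ BE ∩ DE ∥ CB]
4. B_y = 23  [CD ∥ BE ∩ DE ∥ CB]
   → B = (-7, 23)
5. F_x = -227/37  [C, E, F are collinear ∩ DF ⟂ CE]
6. F_y = 340/37  [C, E, F are collinear ∩ DF ⟂ CE]
   → F = (-227/37, 340/37)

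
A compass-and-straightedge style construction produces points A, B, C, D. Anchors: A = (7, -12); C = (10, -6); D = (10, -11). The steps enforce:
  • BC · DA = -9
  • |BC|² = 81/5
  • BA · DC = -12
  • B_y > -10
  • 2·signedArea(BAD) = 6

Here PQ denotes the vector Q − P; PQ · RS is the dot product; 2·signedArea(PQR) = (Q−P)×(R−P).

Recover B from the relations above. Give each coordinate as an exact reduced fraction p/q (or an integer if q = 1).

B = (41/5, -48/5)

1. B_x = 41/5  [2·signedArea(BAD) = 6 ∩ BC · DA = -9]
2. B_y = -48/5  [2·signedArea(BAD) = 6 ∩ BC · DA = -9]
   → B = (41/5, -48/5)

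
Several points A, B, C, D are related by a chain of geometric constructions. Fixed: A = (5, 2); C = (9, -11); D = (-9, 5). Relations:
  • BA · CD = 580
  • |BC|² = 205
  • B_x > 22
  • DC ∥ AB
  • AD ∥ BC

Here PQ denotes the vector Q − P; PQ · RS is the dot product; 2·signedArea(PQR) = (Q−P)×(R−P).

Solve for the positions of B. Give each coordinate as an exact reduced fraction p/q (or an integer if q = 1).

1. B_x = 23  [AD ∥ BC ∩ DC ∥ AB]
2. B_y = -14  [AD ∥ BC ∩ DC ∥ AB]
   → B = (23, -14)

B = (23, -14)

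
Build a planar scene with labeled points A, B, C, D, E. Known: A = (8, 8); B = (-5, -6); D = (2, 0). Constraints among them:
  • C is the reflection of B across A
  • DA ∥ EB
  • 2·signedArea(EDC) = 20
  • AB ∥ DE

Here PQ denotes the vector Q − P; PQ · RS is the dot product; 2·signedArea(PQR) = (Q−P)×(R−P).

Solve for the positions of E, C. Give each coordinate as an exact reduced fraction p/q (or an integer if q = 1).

1. E_x = -11  [DA ∥ EB ∩ AB ∥ DE]
2. E_y = -14  [DA ∥ EB ∩ AB ∥ DE]
   → E = (-11, -14)
3. C_x = 21  [C is the reflection of B across A]
4. C_y = 22  [C is the reflection of B across A]
   → C = (21, 22)

C = (21, 22)
E = (-11, -14)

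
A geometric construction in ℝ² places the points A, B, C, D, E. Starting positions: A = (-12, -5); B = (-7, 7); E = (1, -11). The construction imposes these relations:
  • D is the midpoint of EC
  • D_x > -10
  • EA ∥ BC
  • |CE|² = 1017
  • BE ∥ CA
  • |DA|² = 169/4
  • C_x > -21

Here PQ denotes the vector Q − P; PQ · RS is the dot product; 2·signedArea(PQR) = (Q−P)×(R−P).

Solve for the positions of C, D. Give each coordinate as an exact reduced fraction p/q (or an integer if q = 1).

1. C_x = -20  [BE ∥ CA ∩ EA ∥ BC]
2. C_y = 13  [BE ∥ CA ∩ EA ∥ BC]
   → C = (-20, 13)
3. D_x = -19/2  [D is the midpoint of EC]
4. D_y = 1  [D is the midpoint of EC]
   → D = (-19/2, 1)

C = (-20, 13)
D = (-19/2, 1)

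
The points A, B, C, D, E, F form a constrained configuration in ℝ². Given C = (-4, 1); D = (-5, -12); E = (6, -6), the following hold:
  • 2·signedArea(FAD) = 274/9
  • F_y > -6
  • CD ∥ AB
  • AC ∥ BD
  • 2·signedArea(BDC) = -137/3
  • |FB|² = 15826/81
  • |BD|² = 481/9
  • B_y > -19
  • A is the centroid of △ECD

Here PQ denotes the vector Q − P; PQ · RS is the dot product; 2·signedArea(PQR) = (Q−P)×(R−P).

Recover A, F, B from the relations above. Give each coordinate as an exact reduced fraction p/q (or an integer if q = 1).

A = (-1, -17/3)
B = (-2, -56/3)
F = (11/3, -53/9)

1. A_x = -1  [A is the centroid of △ECD]
2. A_y = -17/3  [A is the centroid of △ECD]
   → A = (-1, -17/3)
3. B_x = -2  [AC ∥ BD ∩ CD ∥ AB]
4. B_y = -56/3  [AC ∥ BD ∩ CD ∥ AB]
   → B = (-2, -56/3)
5. F_x = 11/3  [line 19/3·x + -4·y + -421/9 = 0 ∩ |FB|² = 15826/81]
6. F_y = -53/9  [line 19/3·x + -4·y + -421/9 = 0 ∩ |FB|² = 15826/81]
   → F = (11/3, -53/9)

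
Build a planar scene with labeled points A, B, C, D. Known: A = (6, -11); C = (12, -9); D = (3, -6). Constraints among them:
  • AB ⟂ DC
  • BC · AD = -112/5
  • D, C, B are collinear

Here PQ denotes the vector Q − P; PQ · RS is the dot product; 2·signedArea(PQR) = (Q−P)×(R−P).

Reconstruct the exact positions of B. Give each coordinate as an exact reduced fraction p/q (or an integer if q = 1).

B = (36/5, -37/5)

1. B_x = 36/5  [D, C, B are collinear ∩ AB ⟂ DC]
2. B_y = -37/5  [D, C, B are collinear ∩ AB ⟂ DC]
   → B = (36/5, -37/5)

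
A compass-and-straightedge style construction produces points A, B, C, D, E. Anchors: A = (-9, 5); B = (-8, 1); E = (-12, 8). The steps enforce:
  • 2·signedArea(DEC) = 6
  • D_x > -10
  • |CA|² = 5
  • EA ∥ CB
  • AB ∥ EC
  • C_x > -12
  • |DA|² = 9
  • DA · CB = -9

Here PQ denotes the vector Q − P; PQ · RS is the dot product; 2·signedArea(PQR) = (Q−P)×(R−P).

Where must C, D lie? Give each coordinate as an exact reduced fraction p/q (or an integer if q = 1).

1. C_x = -11  [EA ∥ CB ∩ AB ∥ EC]
2. C_y = 4  [EA ∥ CB ∩ AB ∥ EC]
   → C = (-11, 4)
3. D_x = -9  [DA · CB = -9 ∩ 2·signedArea(DEC) = 6]
4. D_y = 2  [DA · CB = -9 ∩ 2·signedArea(DEC) = 6]
   → D = (-9, 2)

C = (-11, 4)
D = (-9, 2)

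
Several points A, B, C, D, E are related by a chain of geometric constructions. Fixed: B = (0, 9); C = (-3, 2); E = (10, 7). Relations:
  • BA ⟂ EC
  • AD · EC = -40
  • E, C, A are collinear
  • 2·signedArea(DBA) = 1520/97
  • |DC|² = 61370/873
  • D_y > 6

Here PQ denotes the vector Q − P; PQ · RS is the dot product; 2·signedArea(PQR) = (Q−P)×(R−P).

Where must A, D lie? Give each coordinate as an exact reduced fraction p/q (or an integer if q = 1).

A = (190/97, 379/97)
D = (1160/291, 1931/291)

1. A_x = 190/97  [E, C, A are collinear ∩ BA ⟂ EC]
2. A_y = 379/97  [E, C, A are collinear ∩ BA ⟂ EC]
   → A = (190/97, 379/97)
3. D_x = 1160/291  [line 494/97·x + 190/97·y + -3230/97 = 0 ∩ |DC|² = 61370/873]
4. D_y = 1931/291  [line 494/97·x + 190/97·y + -3230/97 = 0 ∩ |DC|² = 61370/873]
   → D = (1160/291, 1931/291)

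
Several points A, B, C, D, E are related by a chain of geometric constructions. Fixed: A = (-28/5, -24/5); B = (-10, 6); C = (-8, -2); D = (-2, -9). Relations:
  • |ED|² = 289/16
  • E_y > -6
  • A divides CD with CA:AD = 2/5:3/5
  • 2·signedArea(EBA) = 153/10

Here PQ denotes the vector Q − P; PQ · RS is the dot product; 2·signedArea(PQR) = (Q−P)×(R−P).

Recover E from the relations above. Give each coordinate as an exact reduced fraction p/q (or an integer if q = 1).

E = (-4, -21/4)

1. E_x = -4  [line 54/5·x + 22/5·y + 663/10 = 0 ∩ |ED|² = 289/16]
2. E_y = -21/4  [line 54/5·x + 22/5·y + 663/10 = 0 ∩ |ED|² = 289/16]
   → E = (-4, -21/4)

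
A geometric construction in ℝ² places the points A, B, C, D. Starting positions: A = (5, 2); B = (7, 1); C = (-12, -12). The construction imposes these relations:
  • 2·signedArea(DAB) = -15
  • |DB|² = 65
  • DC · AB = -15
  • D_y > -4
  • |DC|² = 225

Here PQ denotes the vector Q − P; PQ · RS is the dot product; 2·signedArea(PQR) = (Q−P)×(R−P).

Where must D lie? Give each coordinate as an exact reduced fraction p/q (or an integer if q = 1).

1. D_x = 0  [DC · AB = -15 ∩ 2·signedArea(DAB) = -15]
2. D_y = -3  [DC · AB = -15 ∩ 2·signedArea(DAB) = -15]
   → D = (0, -3)

D = (0, -3)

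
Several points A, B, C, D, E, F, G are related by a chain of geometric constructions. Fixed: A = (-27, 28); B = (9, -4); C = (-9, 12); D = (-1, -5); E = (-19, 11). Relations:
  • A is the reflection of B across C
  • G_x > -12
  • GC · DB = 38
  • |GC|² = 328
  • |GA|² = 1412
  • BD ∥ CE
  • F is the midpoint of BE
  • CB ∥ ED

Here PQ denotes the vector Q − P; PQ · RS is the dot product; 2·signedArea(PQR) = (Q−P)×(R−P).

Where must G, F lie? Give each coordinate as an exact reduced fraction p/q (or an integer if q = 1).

F = (-5, 7/2)
G = (-11, -6)

1. G_x = -11  [line -10·x + -1·y + -116 = 0 ∩ |GA|² = 1412]
2. G_y = -6  [line -10·x + -1·y + -116 = 0 ∩ |GA|² = 1412]
   → G = (-11, -6)
3. F_x = -5  [F is the midpoint of BE]
4. F_y = 7/2  [F is the midpoint of BE]
   → F = (-5, 7/2)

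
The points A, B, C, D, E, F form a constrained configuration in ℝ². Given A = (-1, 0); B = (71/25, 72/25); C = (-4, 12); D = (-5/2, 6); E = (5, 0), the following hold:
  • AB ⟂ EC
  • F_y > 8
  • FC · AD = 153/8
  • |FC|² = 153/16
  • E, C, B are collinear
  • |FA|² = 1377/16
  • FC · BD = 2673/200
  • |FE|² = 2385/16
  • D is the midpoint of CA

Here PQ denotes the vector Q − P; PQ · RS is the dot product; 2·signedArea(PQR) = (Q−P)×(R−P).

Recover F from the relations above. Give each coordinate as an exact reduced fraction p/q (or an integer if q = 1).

F = (-13/4, 9)

1. F_x = -13/4  [FC · BD = 2673/200 ∩ FC · AD = 153/8]
2. F_y = 9  [FC · BD = 2673/200 ∩ FC · AD = 153/8]
   → F = (-13/4, 9)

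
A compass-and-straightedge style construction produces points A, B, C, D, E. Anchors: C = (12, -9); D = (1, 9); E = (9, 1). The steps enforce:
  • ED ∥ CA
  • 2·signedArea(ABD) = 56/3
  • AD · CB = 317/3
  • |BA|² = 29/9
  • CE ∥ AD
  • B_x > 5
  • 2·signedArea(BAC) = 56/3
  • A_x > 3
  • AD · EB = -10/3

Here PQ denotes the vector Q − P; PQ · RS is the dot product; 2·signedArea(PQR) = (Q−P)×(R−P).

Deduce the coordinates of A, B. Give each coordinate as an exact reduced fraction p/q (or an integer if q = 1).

1. A_x = 4  [CE ∥ AD ∩ ED ∥ CA]
2. A_y = -1  [CE ∥ AD ∩ ED ∥ CA]
   → A = (4, -1)
3. B_x = 17/3  [2·signedArea(BAC) = 56/3 ∩ 2·signedArea(ABD) = 56/3]
4. B_y = -1/3  [2·signedArea(BAC) = 56/3 ∩ 2·signedArea(ABD) = 56/3]
   → B = (17/3, -1/3)

A = (4, -1)
B = (17/3, -1/3)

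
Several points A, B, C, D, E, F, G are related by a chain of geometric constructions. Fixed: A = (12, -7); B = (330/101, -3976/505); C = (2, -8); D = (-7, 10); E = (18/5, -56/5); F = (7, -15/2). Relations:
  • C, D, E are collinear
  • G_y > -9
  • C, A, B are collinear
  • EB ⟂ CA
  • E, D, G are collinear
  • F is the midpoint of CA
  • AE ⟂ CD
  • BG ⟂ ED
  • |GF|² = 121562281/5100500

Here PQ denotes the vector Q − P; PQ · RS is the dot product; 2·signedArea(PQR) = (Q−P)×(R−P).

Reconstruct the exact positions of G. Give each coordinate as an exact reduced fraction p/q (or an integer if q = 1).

1. G_x = 5562/2525  [E, D, G are collinear ∩ BG ⟂ ED]
2. G_y = -21224/2525  [E, D, G are collinear ∩ BG ⟂ ED]
   → G = (5562/2525, -21224/2525)

G = (5562/2525, -21224/2525)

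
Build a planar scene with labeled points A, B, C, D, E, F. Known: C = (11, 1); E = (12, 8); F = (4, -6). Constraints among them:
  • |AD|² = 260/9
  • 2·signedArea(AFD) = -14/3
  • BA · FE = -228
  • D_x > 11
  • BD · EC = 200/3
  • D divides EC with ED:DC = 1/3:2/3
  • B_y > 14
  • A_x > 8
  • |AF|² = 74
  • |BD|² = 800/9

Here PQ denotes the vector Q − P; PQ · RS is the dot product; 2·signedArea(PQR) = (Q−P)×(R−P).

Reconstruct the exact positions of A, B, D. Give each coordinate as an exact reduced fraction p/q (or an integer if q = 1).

A = (9, 1)
B = (13, 15)
D = (35/3, 17/3)

1. D_x = 35/3  [D divides EC with ED:DC = 1/3:2/3]
2. D_y = 17/3  [D divides EC with ED:DC = 1/3:2/3]
   → D = (35/3, 17/3)
3. A_x = 9  [line -35/3·x + 23/3·y + 292/3 = 0 ∩ |AF|² = 74]
4. A_y = 1  [line -35/3·x + 23/3·y + 292/3 = 0 ∩ |AF|² = 74]
   → A = (9, 1)
5. B_x = 13  [BA · FE = -228 ∩ BD · EC = 200/3]
6. B_y = 15  [BA · FE = -228 ∩ BD · EC = 200/3]
   → B = (13, 15)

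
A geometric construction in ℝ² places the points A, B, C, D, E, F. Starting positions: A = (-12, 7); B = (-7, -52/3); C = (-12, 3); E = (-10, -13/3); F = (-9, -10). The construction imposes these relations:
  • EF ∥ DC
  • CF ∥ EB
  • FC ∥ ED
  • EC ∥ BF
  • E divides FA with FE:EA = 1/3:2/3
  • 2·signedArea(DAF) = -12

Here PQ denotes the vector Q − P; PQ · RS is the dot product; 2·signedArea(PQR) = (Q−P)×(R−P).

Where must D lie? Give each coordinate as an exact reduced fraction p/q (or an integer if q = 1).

D = (-13, 26/3)

1. D_x = -13  [EF ∥ DC ∩ FC ∥ ED]
2. D_y = 26/3  [EF ∥ DC ∩ FC ∥ ED]
   → D = (-13, 26/3)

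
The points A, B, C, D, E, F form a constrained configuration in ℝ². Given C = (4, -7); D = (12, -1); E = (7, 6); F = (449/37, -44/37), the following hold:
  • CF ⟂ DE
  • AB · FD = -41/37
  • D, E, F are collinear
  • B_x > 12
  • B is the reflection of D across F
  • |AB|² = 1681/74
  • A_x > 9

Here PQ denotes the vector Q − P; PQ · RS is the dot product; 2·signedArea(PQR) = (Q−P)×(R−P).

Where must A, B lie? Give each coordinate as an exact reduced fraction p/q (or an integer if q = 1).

A = (19/2, 5/2)
B = (454/37, -51/37)

1. B_x = 454/37  [B is the reflection of D across F]
2. B_y = -51/37  [B is the reflection of D across F]
   → B = (454/37, -51/37)
3. A_x = 19/2  [line 5/37·x + -7/37·y + -30/37 = 0 ∩ |AB|² = 1681/74]
4. A_y = 5/2  [line 5/37·x + -7/37·y + -30/37 = 0 ∩ |AB|² = 1681/74]
   → A = (19/2, 5/2)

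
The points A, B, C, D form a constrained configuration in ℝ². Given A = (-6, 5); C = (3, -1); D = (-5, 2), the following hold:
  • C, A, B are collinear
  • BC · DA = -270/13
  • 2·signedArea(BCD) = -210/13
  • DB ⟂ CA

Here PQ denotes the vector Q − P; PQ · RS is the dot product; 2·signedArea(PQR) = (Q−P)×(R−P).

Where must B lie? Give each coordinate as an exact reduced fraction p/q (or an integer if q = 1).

1. B_x = -51/13  [C, A, B are collinear ∩ DB ⟂ CA]
2. B_y = 47/13  [C, A, B are collinear ∩ DB ⟂ CA]
   → B = (-51/13, 47/13)

B = (-51/13, 47/13)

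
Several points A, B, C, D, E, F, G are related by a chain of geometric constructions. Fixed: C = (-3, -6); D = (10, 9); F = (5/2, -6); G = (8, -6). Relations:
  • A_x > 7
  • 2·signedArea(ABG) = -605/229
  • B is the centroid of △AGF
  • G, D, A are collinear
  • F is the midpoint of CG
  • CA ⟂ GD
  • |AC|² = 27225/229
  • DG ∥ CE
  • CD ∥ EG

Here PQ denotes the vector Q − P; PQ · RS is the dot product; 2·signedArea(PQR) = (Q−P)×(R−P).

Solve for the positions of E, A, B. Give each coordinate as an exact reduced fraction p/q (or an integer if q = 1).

1. E_x = -5  [CD ∥ EG ∩ DG ∥ CE]
2. E_y = -21  [CD ∥ EG ∩ DG ∥ CE]
   → E = (-5, -21)
3. A_x = 1788/229  [G, D, A are collinear ∩ CA ⟂ GD]
4. A_y = -1704/229  [G, D, A are collinear ∩ CA ⟂ GD]
   → A = (1788/229, -1704/229)
5. B_x = 2795/458  [B is the centroid of △AGF]
6. B_y = -1484/229  [B is the centroid of △AGF]
   → B = (2795/458, -1484/229)

A = (1788/229, -1704/229)
B = (2795/458, -1484/229)
E = (-5, -21)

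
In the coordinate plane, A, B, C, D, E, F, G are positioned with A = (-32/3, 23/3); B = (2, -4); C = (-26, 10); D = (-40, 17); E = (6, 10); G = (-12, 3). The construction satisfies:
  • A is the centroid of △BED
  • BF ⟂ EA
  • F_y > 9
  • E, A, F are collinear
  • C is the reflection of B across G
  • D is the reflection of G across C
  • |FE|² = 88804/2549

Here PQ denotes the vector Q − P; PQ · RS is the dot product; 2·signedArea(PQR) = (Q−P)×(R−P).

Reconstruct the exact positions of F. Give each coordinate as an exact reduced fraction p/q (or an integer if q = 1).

F = (394/2549, 23404/2549)

1. F_x = 394/2549  [E, A, F are collinear ∩ BF ⟂ EA]
2. F_y = 23404/2549  [E, A, F are collinear ∩ BF ⟂ EA]
   → F = (394/2549, 23404/2549)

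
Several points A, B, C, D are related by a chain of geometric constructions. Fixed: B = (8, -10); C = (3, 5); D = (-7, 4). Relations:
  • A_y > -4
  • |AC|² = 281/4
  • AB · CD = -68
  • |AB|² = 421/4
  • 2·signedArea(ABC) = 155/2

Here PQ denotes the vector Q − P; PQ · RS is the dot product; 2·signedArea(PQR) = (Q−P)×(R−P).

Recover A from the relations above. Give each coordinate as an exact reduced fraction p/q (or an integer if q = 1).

A = (1/2, -3)

1. A_x = 1/2  [AB · CD = -68 ∩ 2·signedArea(ABC) = 155/2]
2. A_y = -3  [AB · CD = -68 ∩ 2·signedArea(ABC) = 155/2]
   → A = (1/2, -3)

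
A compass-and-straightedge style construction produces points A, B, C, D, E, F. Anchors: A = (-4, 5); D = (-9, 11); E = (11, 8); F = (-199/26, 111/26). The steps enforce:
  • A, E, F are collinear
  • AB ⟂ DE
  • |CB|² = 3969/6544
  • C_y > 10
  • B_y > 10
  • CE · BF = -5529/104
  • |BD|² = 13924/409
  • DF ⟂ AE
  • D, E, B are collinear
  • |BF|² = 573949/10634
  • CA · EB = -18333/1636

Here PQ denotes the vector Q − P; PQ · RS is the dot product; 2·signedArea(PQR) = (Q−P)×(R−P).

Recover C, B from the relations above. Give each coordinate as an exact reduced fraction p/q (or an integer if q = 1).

B = (-1321/409, 4145/409)
C = (-4, 41/4)

1. B_x = -1321/409  [D, E, B are collinear ∩ AB ⟂ DE]
2. B_y = 4145/409  [D, E, B are collinear ∩ AB ⟂ DE]
   → B = (-1321/409, 4145/409)
3. C_x = -4  [CA · EB = -18333/1636 ∩ CE · BF = -5529/104]
4. C_y = 41/4  [CA · EB = -18333/1636 ∩ CE · BF = -5529/104]
   → C = (-4, 41/4)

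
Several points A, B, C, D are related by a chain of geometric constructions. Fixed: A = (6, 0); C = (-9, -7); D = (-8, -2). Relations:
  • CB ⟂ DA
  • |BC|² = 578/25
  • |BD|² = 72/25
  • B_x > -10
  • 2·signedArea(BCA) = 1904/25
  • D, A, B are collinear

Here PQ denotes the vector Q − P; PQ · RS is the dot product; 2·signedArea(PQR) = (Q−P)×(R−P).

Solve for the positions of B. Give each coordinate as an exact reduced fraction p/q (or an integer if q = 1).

1. B_x = -242/25  [D, A, B are collinear ∩ CB ⟂ DA]
2. B_y = -56/25  [D, A, B are collinear ∩ CB ⟂ DA]
   → B = (-242/25, -56/25)

B = (-242/25, -56/25)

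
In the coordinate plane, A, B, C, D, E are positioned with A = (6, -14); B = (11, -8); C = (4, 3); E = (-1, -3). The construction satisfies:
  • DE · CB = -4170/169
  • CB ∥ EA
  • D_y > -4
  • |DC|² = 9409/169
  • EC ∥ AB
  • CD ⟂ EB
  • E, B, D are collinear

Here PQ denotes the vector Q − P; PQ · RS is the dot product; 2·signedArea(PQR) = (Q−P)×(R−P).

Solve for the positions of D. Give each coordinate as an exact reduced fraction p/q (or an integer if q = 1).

1. D_x = 191/169  [E, B, D are collinear ∩ CD ⟂ EB]
2. D_y = -657/169  [E, B, D are collinear ∩ CD ⟂ EB]
   → D = (191/169, -657/169)

D = (191/169, -657/169)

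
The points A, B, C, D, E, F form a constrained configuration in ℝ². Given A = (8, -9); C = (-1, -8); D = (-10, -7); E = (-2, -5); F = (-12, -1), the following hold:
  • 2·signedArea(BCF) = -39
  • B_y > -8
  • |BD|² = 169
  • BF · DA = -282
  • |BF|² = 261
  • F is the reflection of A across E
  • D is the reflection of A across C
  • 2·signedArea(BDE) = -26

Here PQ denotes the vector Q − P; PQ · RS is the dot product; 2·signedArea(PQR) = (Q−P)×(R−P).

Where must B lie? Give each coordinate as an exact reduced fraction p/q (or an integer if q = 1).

B = (3, -7)

1. B_x = 3  [BF · DA = -282 ∩ 2·signedArea(BCF) = -39]
2. B_y = -7  [BF · DA = -282 ∩ 2·signedArea(BCF) = -39]
   → B = (3, -7)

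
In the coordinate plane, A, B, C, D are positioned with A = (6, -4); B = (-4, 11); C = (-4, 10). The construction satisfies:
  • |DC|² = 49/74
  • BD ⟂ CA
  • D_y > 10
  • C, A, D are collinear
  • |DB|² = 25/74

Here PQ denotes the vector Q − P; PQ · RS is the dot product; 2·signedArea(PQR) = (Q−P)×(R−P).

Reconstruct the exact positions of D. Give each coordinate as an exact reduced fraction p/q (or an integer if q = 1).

1. D_x = -331/74  [C, A, D are collinear ∩ BD ⟂ CA]
2. D_y = 789/74  [C, A, D are collinear ∩ BD ⟂ CA]
   → D = (-331/74, 789/74)

D = (-331/74, 789/74)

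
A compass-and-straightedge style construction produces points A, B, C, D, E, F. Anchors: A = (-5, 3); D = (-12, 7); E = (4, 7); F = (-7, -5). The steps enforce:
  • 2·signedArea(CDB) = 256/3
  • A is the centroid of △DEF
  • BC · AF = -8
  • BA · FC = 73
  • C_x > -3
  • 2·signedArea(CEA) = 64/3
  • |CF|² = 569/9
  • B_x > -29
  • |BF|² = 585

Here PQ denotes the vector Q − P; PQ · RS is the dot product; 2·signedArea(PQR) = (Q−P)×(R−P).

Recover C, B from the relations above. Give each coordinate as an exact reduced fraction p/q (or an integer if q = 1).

1. C_x = -8/3  [line 4·x + -9·y + 77/3 = 0 ∩ |CF|² = 569/9]
2. C_y = 5/3  [line 4·x + -9·y + 77/3 = 0 ∩ |CF|² = 569/9]
   → C = (-8/3, 5/3)
3. B_x = -28  [BC · AF = -8 ∩ BA · FC = 73]
4. B_y = 7  [BC · AF = -8 ∩ BA · FC = 73]
   → B = (-28, 7)

B = (-28, 7)
C = (-8/3, 5/3)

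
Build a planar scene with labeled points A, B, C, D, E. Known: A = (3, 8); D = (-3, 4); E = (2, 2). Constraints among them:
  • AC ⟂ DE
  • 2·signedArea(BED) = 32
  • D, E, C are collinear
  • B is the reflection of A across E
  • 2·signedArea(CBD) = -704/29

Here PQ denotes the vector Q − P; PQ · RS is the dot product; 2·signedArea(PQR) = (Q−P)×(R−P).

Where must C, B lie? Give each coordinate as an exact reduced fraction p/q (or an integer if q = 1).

B = (1, -4)
C = (23/29, 72/29)

1. C_x = 23/29  [D, E, C are collinear ∩ AC ⟂ DE]
2. C_y = 72/29  [D, E, C are collinear ∩ AC ⟂ DE]
   → C = (23/29, 72/29)
3. B_x = 1  [B is the reflection of A across E]
4. B_y = -4  [B is the reflection of A across E]
   → B = (1, -4)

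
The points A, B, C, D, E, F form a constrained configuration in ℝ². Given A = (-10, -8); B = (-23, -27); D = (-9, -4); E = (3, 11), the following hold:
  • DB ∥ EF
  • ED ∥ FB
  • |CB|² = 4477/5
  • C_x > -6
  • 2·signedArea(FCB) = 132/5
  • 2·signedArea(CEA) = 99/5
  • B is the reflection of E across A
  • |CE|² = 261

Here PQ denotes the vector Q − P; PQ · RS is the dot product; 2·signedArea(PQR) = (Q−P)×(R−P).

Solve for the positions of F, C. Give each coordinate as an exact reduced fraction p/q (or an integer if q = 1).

1. F_x = -11  [ED ∥ FB ∩ DB ∥ EF]
2. F_y = -12  [ED ∥ FB ∩ DB ∥ EF]
   → F = (-11, -12)
3. C_x = -27/5  [2·signedArea(CEA) = 99/5 ∩ 2·signedArea(FCB) = 132/5]
4. C_y = -14/5  [2·signedArea(CEA) = 99/5 ∩ 2·signedArea(FCB) = 132/5]
   → C = (-27/5, -14/5)

C = (-27/5, -14/5)
F = (-11, -12)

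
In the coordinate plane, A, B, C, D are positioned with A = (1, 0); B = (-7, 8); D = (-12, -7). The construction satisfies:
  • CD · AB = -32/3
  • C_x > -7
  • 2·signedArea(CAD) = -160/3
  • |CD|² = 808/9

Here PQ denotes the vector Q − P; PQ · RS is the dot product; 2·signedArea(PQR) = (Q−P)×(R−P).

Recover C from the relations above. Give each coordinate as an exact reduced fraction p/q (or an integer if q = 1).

1. C_x = -6  [2·signedArea(CAD) = -160/3 ∩ CD · AB = -32/3]
2. C_y = 1/3  [2·signedArea(CAD) = -160/3 ∩ CD · AB = -32/3]
   → C = (-6, 1/3)

C = (-6, 1/3)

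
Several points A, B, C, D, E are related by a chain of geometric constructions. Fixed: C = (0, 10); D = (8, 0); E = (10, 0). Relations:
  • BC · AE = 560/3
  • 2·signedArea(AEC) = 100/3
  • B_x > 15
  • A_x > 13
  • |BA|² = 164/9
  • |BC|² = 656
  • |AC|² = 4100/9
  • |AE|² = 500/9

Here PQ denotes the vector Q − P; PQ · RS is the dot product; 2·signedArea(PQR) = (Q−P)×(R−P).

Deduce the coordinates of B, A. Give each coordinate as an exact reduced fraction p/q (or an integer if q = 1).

1. A_x = 40/3  [line -10·x + -10·y + 200/3 = 0 ∩ |AE|² = 500/9]
2. A_y = -20/3  [line -10·x + -10·y + 200/3 = 0 ∩ |AE|² = 500/9]
   → A = (40/3, -20/3)
3. B_x = 16  [line 10/3·x + -20/3·y + -120 = 0 ∩ |BA|² = 164/9]
4. B_y = -10  [line 10/3·x + -20/3·y + -120 = 0 ∩ |BA|² = 164/9]
   → B = (16, -10)

A = (40/3, -20/3)
B = (16, -10)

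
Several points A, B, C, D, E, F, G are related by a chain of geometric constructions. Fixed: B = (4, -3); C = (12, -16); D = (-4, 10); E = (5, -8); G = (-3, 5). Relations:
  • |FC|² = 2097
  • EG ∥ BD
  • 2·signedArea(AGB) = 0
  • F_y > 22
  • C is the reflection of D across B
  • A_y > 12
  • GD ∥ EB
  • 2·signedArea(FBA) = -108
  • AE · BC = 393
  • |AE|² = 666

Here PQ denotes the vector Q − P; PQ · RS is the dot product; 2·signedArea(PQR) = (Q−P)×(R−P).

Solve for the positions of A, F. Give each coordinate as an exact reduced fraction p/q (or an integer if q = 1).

A = (-10, 13)
F = (-12, 23)

1. A_x = -10  [2·signedArea(AGB) = 0 ∩ AE · BC = 393]
2. A_y = 13  [2·signedArea(AGB) = 0 ∩ AE · BC = 393]
   → A = (-10, 13)
3. F_x = -12  [line -16·x + -14·y + 130 = 0 ∩ |FC|² = 2097]
4. F_y = 23  [line -16·x + -14·y + 130 = 0 ∩ |FC|² = 2097]
   → F = (-12, 23)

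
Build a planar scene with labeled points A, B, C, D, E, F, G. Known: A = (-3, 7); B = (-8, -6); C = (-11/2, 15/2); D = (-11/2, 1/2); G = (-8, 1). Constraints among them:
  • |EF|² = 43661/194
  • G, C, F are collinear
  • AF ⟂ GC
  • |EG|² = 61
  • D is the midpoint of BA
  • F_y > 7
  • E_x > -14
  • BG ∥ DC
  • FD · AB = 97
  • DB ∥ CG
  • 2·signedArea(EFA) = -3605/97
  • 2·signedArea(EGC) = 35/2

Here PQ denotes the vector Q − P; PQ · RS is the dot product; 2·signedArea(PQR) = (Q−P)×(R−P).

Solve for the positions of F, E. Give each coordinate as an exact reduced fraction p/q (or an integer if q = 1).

E = (-13, -5)
F = (-1037/194, 1533/194)

1. F_x = -1037/194  [G, C, F are collinear ∩ AF ⟂ GC]
2. F_y = 1533/194  [G, C, F are collinear ∩ AF ⟂ GC]
   → F = (-1037/194, 1533/194)
3. E_x = -13  [2·signedArea(EGC) = 35/2 ∩ 2·signedArea(EFA) = -3605/97]
4. E_y = -5  [2·signedArea(EGC) = 35/2 ∩ 2·signedArea(EFA) = -3605/97]
   → E = (-13, -5)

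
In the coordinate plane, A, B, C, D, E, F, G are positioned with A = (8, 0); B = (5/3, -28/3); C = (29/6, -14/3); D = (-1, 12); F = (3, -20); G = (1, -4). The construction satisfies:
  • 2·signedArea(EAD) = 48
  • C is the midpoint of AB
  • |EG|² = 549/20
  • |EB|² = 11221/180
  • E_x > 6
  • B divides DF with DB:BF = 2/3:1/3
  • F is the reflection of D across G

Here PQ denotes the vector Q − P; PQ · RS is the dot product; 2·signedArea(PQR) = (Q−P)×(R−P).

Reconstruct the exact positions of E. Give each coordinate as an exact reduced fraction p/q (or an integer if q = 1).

E = (61/10, -14/5)

1. E_x = 61/10  [line -12·x + -9·y + 48 = 0 ∩ |EG|² = 549/20]
2. E_y = -14/5  [line -12·x + -9·y + 48 = 0 ∩ |EG|² = 549/20]
   → E = (61/10, -14/5)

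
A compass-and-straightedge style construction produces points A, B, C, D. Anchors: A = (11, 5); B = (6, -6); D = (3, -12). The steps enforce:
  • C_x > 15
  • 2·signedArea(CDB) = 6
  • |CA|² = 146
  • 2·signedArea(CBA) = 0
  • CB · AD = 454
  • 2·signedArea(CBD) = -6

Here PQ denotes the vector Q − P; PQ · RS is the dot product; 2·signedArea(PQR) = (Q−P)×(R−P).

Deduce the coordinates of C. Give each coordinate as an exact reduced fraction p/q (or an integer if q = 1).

C = (16, 16)

1. C_x = 16  [2·signedArea(CBA) = 0 ∩ 2·signedArea(CBD) = -6]
2. C_y = 16  [2·signedArea(CBA) = 0 ∩ 2·signedArea(CBD) = -6]
   → C = (16, 16)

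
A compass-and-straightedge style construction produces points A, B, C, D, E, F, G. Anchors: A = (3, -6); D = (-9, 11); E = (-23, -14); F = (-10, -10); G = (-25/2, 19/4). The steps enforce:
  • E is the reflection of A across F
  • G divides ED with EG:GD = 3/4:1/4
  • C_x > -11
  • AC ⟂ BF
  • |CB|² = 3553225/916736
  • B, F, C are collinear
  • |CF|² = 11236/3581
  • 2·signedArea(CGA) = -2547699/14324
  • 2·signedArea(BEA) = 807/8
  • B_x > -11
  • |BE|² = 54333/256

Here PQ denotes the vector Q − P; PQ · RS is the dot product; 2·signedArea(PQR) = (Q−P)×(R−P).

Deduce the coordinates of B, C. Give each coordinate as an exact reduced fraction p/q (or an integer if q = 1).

1. B_x = -85/8  [line -8·x + 26·y + 633/8 = 0 ∩ |BE|² = 54333/256]
2. B_y = -101/16  [line -8·x + 26·y + 633/8 = 0 ∩ |BE|² = 54333/256]
   → B = (-85/8, -101/16)
3. C_x = -36870/3581  [B, F, C are collinear ∩ AC ⟂ BF]
4. C_y = -29556/3581  [B, F, C are collinear ∩ AC ⟂ BF]
   → C = (-36870/3581, -29556/3581)

B = (-85/8, -101/16)
C = (-36870/3581, -29556/3581)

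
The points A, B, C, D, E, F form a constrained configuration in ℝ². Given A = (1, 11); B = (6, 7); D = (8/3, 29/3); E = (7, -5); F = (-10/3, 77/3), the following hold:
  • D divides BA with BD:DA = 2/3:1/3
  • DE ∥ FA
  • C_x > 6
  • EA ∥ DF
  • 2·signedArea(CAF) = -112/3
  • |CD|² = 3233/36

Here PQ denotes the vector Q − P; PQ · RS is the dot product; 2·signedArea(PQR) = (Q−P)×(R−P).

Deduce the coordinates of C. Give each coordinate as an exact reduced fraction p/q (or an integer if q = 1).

C = (13/2, 1)

1. C_x = 13/2  [line -44/3·x + -13/3·y + 299/3 = 0 ∩ |CD|² = 3233/36]
2. C_y = 1  [line -44/3·x + -13/3·y + 299/3 = 0 ∩ |CD|² = 3233/36]
   → C = (13/2, 1)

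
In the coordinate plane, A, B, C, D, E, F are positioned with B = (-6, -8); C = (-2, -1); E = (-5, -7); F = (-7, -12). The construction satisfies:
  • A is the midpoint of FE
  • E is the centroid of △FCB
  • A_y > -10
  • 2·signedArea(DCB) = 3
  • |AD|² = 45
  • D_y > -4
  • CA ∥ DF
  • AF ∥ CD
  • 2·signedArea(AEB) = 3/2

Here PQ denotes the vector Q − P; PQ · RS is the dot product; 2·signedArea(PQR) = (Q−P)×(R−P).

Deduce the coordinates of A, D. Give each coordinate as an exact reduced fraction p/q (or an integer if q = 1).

1. A_x = -6  [A is the midpoint of FE]
2. A_y = -19/2  [A is the midpoint of FE]
   → A = (-6, -19/2)
3. D_x = -3  [CA ∥ DF ∩ AF ∥ CD]
4. D_y = -7/2  [CA ∥ DF ∩ AF ∥ CD]
   → D = (-3, -7/2)

A = (-6, -19/2)
D = (-3, -7/2)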